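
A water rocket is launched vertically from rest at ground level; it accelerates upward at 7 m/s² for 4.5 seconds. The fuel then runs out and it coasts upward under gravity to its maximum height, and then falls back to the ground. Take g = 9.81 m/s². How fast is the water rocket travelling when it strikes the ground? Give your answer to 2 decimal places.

Phase 1 (powered ascent): v₀ = 0 m/s, a = 7 m/s².
v = v₀ + at = 0 + (7)(4.5) = 31.5 m/s
Δx = v₀t + ½at² = 0·4.5 + 0.5·7·4.5² = 70.9 m

Phase 2 (coasting upward): v₀ = 31.5 m/s, a = -9.81 m/s².
v = v₀ + at → t = (0 − 31.5) / -9.81 = 3.21 s
v² = v₀² + 2aΔx → Δx = (0² − 31.5²)/(2·-9.81) = 50.6 m

Phase 3 (free fall): v₀ = 0 m/s, a = -9.81 m/s².
Falls 121 m from rest: t = √(2·121/9.81) = 4.98 s; v = g·t = 48.8 m/s.
Impact speed = 48.8 m/s

48.81 m/s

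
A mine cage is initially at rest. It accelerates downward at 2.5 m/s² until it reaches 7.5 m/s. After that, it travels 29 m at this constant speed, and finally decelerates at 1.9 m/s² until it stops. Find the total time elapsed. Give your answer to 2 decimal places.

10.81 s

Phase 1 (accelerating): v₀ = 0 m/s, a = 2.5 m/s².
v = v₀ + at → t = (7.5 − 0) / 2.5 = 3.00 s
v² = v₀² + 2aΔx → Δx = (7.5² − 0²)/(2·2.5) = 11.2 m

Phase 2 (constant speed): v₀ = 7.50 m/s, a = 0 m/s².
Constant speed: t = d/v = 29/7.50 = 3.87 s

Phase 3 (decelerating): v₀ = 7.50 m/s, a = -1.9 m/s².
v = v₀ + at → t = (0 − 7.50) / -1.9 = 3.95 s
v² = v₀² + 2aΔx → Δx = (0² − 7.50²)/(2·-1.9) = 14.8 m
Total time = 3.00 + 3.87 + 3.95 = 10.8 s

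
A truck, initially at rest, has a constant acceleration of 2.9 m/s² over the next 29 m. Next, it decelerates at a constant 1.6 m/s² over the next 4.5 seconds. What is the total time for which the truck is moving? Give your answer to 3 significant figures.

Phase 1 (accelerating): v₀ = 0 m/s, a = 2.9 m/s².
v² = v₀² + 2aΔx = 0² + 2·2.9·29 = 168 → v = 13.0 m/s
t = (v − v₀)/a = (13.0 − 0)/2.9 = 4.47 s

Phase 2 (decelerating): v₀ = 13.0 m/s, a = -1.6 m/s².
v = v₀ + at = 13.0 + (-1.6)(4.5) = 5.77 m/s
Δx = v₀t + ½at² = 13.0·4.5 + 0.5·-1.6·4.5² = 42.2 m
Total time = 4.47 + 4.50 = 8.97 s

8.97 s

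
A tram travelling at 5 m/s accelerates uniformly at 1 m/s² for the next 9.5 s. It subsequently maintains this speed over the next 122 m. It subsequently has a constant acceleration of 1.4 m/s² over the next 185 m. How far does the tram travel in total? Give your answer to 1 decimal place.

Phase 1 (accelerating): v₀ = 5.00 m/s, a = 1 m/s².
v = v₀ + at = 5.00 + (1)(9.5) = 14.5 m/s
Δx = v₀t + ½at² = 5.00·9.5 + 0.5·1·9.5² = 92.6 m

Phase 2 (constant speed): v₀ = 14.5 m/s, a = 0 m/s².
Constant speed: t = d/v = 122/14.5 = 8.41 s

Phase 3 (accelerating): v₀ = 14.5 m/s, a = 1.4 m/s².
v² = v₀² + 2aΔx = 14.5² + 2·1.4·185 = 728 → v = 27.0 m/s
t = (v − v₀)/a = (27.0 − 14.5)/1.4 = 8.92 s
Total distance = 92.6 + 122 + 185 = 400 m

399.6 m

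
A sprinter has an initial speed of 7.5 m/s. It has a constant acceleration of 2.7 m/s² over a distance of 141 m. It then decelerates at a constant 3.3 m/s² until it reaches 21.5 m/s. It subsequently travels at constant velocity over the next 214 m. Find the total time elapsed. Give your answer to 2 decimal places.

Phase 1 (accelerating): v₀ = 7.50 m/s, a = 2.7 m/s².
v² = v₀² + 2aΔx = 7.50² + 2·2.7·141 = 818 → v = 28.6 m/s
t = (v − v₀)/a = (28.6 − 7.50)/2.7 = 7.81 s

Phase 2 (decelerating): v₀ = 28.6 m/s, a = -3.3 m/s².
v = v₀ + at → t = (21.5 − 28.6) / -3.3 = 2.15 s
v² = v₀² + 2aΔx → Δx = (21.5² − 28.6²)/(2·-3.3) = 53.8 m

Phase 3 (constant speed): v₀ = 21.5 m/s, a = 0 m/s².
Constant speed: t = d/v = 214/21.5 = 9.95 s
Total time = 7.81 + 2.15 + 9.95 = 19.9 s

19.92 s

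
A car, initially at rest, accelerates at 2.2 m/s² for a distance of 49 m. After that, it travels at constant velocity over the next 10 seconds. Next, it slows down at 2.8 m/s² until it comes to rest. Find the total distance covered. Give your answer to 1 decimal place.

Phase 1 (accelerating): v₀ = 0 m/s, a = 2.2 m/s².
v² = v₀² + 2aΔx = 0² + 2·2.2·49 = 216 → v = 14.7 m/s
t = (v − v₀)/a = (14.7 − 0)/2.2 = 6.67 s

Phase 2 (constant speed): v₀ = 14.7 m/s, a = 0 m/s².
v = v₀ + at = 14.7 + (0)(10) = 14.7 m/s
Δx = v₀t + ½at² = 14.7·10 + 0.5·0·10² = 147 m

Phase 3 (decelerating): v₀ = 14.7 m/s, a = -2.8 m/s².
v = v₀ + at → t = (0 − 14.7) / -2.8 = 5.24 s
v² = v₀² + 2aΔx → Δx = (0² − 14.7²)/(2·-2.8) = 38.5 m
Total distance = 49.0 + 147 + 38.5 = 234 m

234.3 m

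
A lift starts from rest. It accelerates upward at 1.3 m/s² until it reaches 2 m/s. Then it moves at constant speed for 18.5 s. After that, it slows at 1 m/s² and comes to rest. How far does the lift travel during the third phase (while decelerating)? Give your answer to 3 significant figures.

Phase 1 (accelerating): v₀ = 0 m/s, a = 1.3 m/s².
v = v₀ + at → t = (2 − 0) / 1.3 = 1.54 s
v² = v₀² + 2aΔx → Δx = (2² − 0²)/(2·1.3) = 1.54 m

Phase 2 (constant speed): v₀ = 2.00 m/s, a = 0 m/s².
v = v₀ + at = 2.00 + (0)(18.5) = 2.00 m/s
Δx = v₀t + ½at² = 2.00·18.5 + 0.5·0·18.5² = 37.0 m

Phase 3 (decelerating): v₀ = 2.00 m/s, a = -1 m/s².
v = v₀ + at → t = (0 − 2.00) / -1 = 2.00 s
v² = v₀² + 2aΔx → Δx = (0² − 2.00²)/(2·-1) = 2.00 m
Distance in phase 3 = 2.00 m

2.00 m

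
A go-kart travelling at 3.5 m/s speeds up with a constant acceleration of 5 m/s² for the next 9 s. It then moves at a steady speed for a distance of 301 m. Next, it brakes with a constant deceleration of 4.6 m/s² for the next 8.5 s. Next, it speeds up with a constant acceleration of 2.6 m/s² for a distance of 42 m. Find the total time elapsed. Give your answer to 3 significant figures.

Phase 1 (accelerating): v₀ = 3.50 m/s, a = 5 m/s².
v = v₀ + at = 3.50 + (5)(9) = 48.5 m/s
Δx = v₀t + ½at² = 3.50·9 + 0.5·5·9² = 234 m

Phase 2 (constant speed): v₀ = 48.5 m/s, a = 0 m/s².
Constant speed: t = d/v = 301/48.5 = 6.21 s

Phase 3 (decelerating): v₀ = 48.5 m/s, a = -4.6 m/s².
v = v₀ + at = 48.5 + (-4.6)(8.5) = 9.40 m/s
Δx = v₀t + ½at² = 48.5·8.5 + 0.5·-4.6·8.5² = 246 m

Phase 4 (accelerating): v₀ = 9.40 m/s, a = 2.6 m/s².
v² = v₀² + 2aΔx = 9.40² + 2·2.6·42 = 307 → v = 17.5 m/s
t = (v − v₀)/a = (17.5 − 9.40)/2.6 = 3.12 s
Total time = 9.00 + 6.21 + 8.50 + 3.12 = 26.8 s

26.8 s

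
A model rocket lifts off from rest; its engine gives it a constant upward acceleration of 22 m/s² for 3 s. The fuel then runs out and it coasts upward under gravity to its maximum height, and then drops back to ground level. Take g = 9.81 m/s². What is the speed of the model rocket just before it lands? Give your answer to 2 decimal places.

79.36 m/s

Phase 1 (powered ascent): v₀ = 0 m/s, a = 22 m/s².
v = v₀ + at = 0 + (22)(3) = 66.0 m/s
Δx = v₀t + ½at² = 0·3 + 0.5·22·3² = 99.0 m

Phase 2 (coasting upward): v₀ = 66.0 m/s, a = -9.81 m/s².
v = v₀ + at → t = (0 − 66.0) / -9.81 = 6.73 s
v² = v₀² + 2aΔx → Δx = (0² − 66.0²)/(2·-9.81) = 222 m

Phase 3 (free fall): v₀ = 0 m/s, a = -9.81 m/s².
Falls 321 m from rest: t = √(2·321/9.81) = 8.09 s; v = g·t = 79.4 m/s.
Impact speed = 79.4 m/s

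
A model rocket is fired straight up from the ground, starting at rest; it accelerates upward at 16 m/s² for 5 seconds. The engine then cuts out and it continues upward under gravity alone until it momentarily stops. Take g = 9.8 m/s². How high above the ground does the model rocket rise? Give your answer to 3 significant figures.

Phase 1 (powered ascent): v₀ = 0 m/s, a = 16 m/s².
v = v₀ + at = 0 + (16)(5) = 80.0 m/s
Δx = v₀t + ½at² = 0·5 + 0.5·16·5² = 200 m

Phase 2 (coasting upward): v₀ = 80.0 m/s, a = -9.8 m/s².
v = v₀ + at → t = (0 − 80.0) / -9.8 = 8.16 s
v² = v₀² + 2aΔx → Δx = (0² − 80.0²)/(2·-9.8) = 327 m
Maximum height = 200 + 327 = 527 m

527 m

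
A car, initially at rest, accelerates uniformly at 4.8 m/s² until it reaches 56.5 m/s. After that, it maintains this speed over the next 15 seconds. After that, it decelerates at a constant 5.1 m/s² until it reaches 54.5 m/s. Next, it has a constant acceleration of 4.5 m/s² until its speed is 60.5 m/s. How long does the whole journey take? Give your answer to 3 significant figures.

28.5 s

Phase 1 (accelerating): v₀ = 0 m/s, a = 4.8 m/s².
v = v₀ + at → t = (56.5 − 0) / 4.8 = 11.8 s
v² = v₀² + 2aΔx → Δx = (56.5² − 0²)/(2·4.8) = 333 m

Phase 2 (constant speed): v₀ = 56.5 m/s, a = 0 m/s².
v = v₀ + at = 56.5 + (0)(15) = 56.5 m/s
Δx = v₀t + ½at² = 56.5·15 + 0.5·0·15² = 848 m

Phase 3 (decelerating): v₀ = 56.5 m/s, a = -5.1 m/s².
v = v₀ + at → t = (54.5 − 56.5) / -5.1 = 0.392 s
v² = v₀² + 2aΔx → Δx = (54.5² − 56.5²)/(2·-5.1) = 21.8 m

Phase 4 (accelerating): v₀ = 54.5 m/s, a = 4.5 m/s².
v = v₀ + at → t = (60.5 − 54.5) / 4.5 = 1.33 s
v² = v₀² + 2aΔx → Δx = (60.5² − 54.5²)/(2·4.5) = 76.7 m
Total time = 11.8 + 15.0 + 0.392 + 1.33 = 28.5 s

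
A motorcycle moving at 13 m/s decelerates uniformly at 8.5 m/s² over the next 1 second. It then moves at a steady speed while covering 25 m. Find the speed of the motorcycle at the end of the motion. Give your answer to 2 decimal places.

Phase 1 (decelerating): v₀ = 13.0 m/s, a = -8.5 m/s².
v = v₀ + at = 13.0 + (-8.5)(1) = 4.50 m/s
Δx = v₀t + ½at² = 13.0·1 + 0.5·-8.5·1² = 8.75 m

Phase 2 (constant speed): v₀ = 4.50 m/s, a = 0 m/s².
Constant speed: t = d/v = 25/4.50 = 5.56 s
Final speed = 4.50 m/s

4.50 m/s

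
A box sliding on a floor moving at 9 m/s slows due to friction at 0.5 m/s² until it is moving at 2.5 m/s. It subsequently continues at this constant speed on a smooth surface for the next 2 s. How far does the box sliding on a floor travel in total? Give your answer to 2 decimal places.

Phase 1 (decelerating): v₀ = 9.00 m/s, a = -0.5 m/s².
v = v₀ + at → t = (2.5 − 9.00) / -0.5 = 13.0 s
v² = v₀² + 2aΔx → Δx = (2.5² − 9.00²)/(2·-0.5) = 74.8 m

Phase 2 (constant speed): v₀ = 2.50 m/s, a = 0 m/s².
v = v₀ + at = 2.50 + (0)(2) = 2.50 m/s
Δx = v₀t + ½at² = 2.50·2 + 0.5·0·2² = 5.00 m
Total distance = 74.8 + 5.00 = 79.8 m

79.75 m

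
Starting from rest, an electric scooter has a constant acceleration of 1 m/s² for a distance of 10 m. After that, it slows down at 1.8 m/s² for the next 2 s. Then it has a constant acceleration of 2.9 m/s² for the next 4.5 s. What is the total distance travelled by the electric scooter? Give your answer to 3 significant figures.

48.6 m

Phase 1 (accelerating): v₀ = 0 m/s, a = 1 m/s².
v² = v₀² + 2aΔx = 0² + 2·1·10 = 20.0 → v = 4.47 m/s
t = (v − v₀)/a = (4.47 − 0)/1 = 4.47 s

Phase 2 (decelerating): v₀ = 4.47 m/s, a = -1.8 m/s².
v = v₀ + at = 4.47 + (-1.8)(2) = 0.872 m/s
Δx = v₀t + ½at² = 4.47·2 + 0.5·-1.8·2² = 5.34 m

Phase 3 (accelerating): v₀ = 0.872 m/s, a = 2.9 m/s².
v = v₀ + at = 0.872 + (2.9)(4.5) = 13.9 m/s
Δx = v₀t + ½at² = 0.872·4.5 + 0.5·2.9·4.5² = 33.3 m
Total distance = 10.0 + 5.34 + 33.3 = 48.6 m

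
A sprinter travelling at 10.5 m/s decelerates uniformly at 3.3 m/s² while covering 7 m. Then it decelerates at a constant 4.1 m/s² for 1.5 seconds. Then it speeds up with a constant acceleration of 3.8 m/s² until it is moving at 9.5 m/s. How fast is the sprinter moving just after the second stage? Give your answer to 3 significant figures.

Phase 1 (decelerating): v₀ = 10.5 m/s, a = -3.3 m/s².
v² = v₀² + 2aΔx = 10.5² + 2·-3.3·7 = 64.1 → v = 8.00 m/s
t = (v − v₀)/a = (8.00 − 10.5)/-3.3 = 0.757 s

Phase 2 (decelerating): v₀ = 8.00 m/s, a = -4.1 m/s².
v = v₀ + at = 8.00 + (-4.1)(1.5) = 1.85 m/s
Δx = v₀t + ½at² = 8.00·1.5 + 0.5·-4.1·1.5² = 7.39 m
Speed at end of phase 2 = 1.85 m/s

1.85 m/s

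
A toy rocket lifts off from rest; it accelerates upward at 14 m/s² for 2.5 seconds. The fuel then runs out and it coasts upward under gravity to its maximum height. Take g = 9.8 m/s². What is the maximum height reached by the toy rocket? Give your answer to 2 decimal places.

106.25 m

Phase 1 (powered ascent): v₀ = 0 m/s, a = 14 m/s².
v = v₀ + at = 0 + (14)(2.5) = 35.0 m/s
Δx = v₀t + ½at² = 0·2.5 + 0.5·14·2.5² = 43.8 m

Phase 2 (coasting upward): v₀ = 35.0 m/s, a = -9.8 m/s².
v = v₀ + at → t = (0 − 35.0) / -9.8 = 3.57 s
v² = v₀² + 2aΔx → Δx = (0² − 35.0²)/(2·-9.8) = 62.5 m
Maximum height = 43.8 + 62.5 = 106 m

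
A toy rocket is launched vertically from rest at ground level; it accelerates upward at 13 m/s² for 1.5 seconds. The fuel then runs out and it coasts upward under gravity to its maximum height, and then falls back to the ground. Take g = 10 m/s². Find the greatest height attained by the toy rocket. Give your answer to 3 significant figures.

Phase 1 (powered ascent): v₀ = 0 m/s, a = 13 m/s².
v = v₀ + at = 0 + (13)(1.5) = 19.5 m/s
Δx = v₀t + ½at² = 0·1.5 + 0.5·13·1.5² = 14.6 m

Phase 2 (coasting upward): v₀ = 19.5 m/s, a = -10 m/s².
v = v₀ + at → t = (0 − 19.5) / -10 = 1.95 s
v² = v₀² + 2aΔx → Δx = (0² − 19.5²)/(2·-10) = 19.0 m
Maximum height = 14.6 + 19.0 = 33.6 m

33.6 m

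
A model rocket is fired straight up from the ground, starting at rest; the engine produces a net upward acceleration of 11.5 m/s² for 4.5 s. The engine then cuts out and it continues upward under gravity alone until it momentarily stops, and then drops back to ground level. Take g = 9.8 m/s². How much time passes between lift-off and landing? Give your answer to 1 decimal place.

17.0 s

Phase 1 (powered ascent): v₀ = 0 m/s, a = 11.5 m/s².
v = v₀ + at = 0 + (11.5)(4.5) = 51.8 m/s
Δx = v₀t + ½at² = 0·4.5 + 0.5·11.5·4.5² = 116 m

Phase 2 (coasting upward): v₀ = 51.8 m/s, a = -9.8 m/s².
v = v₀ + at → t = (0 − 51.8) / -9.8 = 5.28 s
v² = v₀² + 2aΔx → Δx = (0² − 51.8²)/(2·-9.8) = 137 m

Phase 3 (free fall): v₀ = 0 m/s, a = -9.8 m/s².
Falls 253 m from rest: t = √(2·253/9.8) = 7.19 s; v = g·t = 70.4 m/s.
Total time = 4.50 + 5.28 + 7.19 = 17.0 s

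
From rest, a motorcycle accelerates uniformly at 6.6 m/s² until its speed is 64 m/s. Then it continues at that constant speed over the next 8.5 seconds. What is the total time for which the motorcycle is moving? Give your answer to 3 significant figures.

18.2 s

Phase 1 (accelerating): v₀ = 0 m/s, a = 6.6 m/s².
v = v₀ + at → t = (64 − 0) / 6.6 = 9.70 s
v² = v₀² + 2aΔx → Δx = (64² − 0²)/(2·6.6) = 310 m

Phase 2 (constant speed): v₀ = 64.0 m/s, a = 0 m/s².
v = v₀ + at = 64.0 + (0)(8.5) = 64.0 m/s
Δx = v₀t + ½at² = 64.0·8.5 + 0.5·0·8.5² = 544 m
Total time = 9.70 + 8.50 = 18.2 s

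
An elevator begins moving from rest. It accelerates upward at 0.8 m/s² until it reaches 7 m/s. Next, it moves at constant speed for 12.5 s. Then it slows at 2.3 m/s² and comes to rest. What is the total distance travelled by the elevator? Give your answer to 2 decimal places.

128.78 m

Phase 1 (accelerating): v₀ = 0 m/s, a = 0.8 m/s².
v = v₀ + at → t = (7 − 0) / 0.8 = 8.75 s
v² = v₀² + 2aΔx → Δx = (7² − 0²)/(2·0.8) = 30.6 m

Phase 2 (constant speed): v₀ = 7.00 m/s, a = 0 m/s².
v = v₀ + at = 7.00 + (0)(12.5) = 7.00 m/s
Δx = v₀t + ½at² = 7.00·12.5 + 0.5·0·12.5² = 87.5 m

Phase 3 (decelerating): v₀ = 7.00 m/s, a = -2.3 m/s².
v = v₀ + at → t = (0 − 7.00) / -2.3 = 3.04 s
v² = v₀² + 2aΔx → Δx = (0² − 7.00²)/(2·-2.3) = 10.7 m
Total distance = 30.6 + 87.5 + 10.7 = 129 m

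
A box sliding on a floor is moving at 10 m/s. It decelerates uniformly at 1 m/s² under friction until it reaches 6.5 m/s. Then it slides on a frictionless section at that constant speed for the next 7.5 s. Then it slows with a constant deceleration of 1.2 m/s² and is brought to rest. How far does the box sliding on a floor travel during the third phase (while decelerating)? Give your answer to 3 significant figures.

Phase 1 (decelerating): v₀ = 10.0 m/s, a = -1 m/s².
v = v₀ + at → t = (6.5 − 10.0) / -1 = 3.50 s
v² = v₀² + 2aΔx → Δx = (6.5² − 10.0²)/(2·-1) = 28.9 m

Phase 2 (constant speed): v₀ = 6.50 m/s, a = 0 m/s².
v = v₀ + at = 6.50 + (0)(7.5) = 6.50 m/s
Δx = v₀t + ½at² = 6.50·7.5 + 0.5·0·7.5² = 48.8 m

Phase 3 (decelerating): v₀ = 6.50 m/s, a = -1.2 m/s².
v = v₀ + at → t = (0 − 6.50) / -1.2 = 5.42 s
v² = v₀² + 2aΔx → Δx = (0² − 6.50²)/(2·-1.2) = 17.6 m
Distance in phase 3 = 17.6 m

17.6 m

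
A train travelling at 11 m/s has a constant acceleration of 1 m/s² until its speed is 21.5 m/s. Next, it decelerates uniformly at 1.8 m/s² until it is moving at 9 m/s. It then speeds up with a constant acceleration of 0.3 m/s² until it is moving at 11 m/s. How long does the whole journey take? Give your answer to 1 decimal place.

24.1 s

Phase 1 (accelerating): v₀ = 11.0 m/s, a = 1 m/s².
v = v₀ + at → t = (21.5 − 11.0) / 1 = 10.5 s
v² = v₀² + 2aΔx → Δx = (21.5² − 11.0²)/(2·1) = 171 m

Phase 2 (decelerating): v₀ = 21.5 m/s, a = -1.8 m/s².
v = v₀ + at → t = (9 − 21.5) / -1.8 = 6.94 s
v² = v₀² + 2aΔx → Δx = (9² − 21.5²)/(2·-1.8) = 106 m

Phase 3 (accelerating): v₀ = 9.00 m/s, a = 0.3 m/s².
v = v₀ + at → t = (11 − 9.00) / 0.3 = 6.67 s
v² = v₀² + 2aΔx → Δx = (11² − 9.00²)/(2·0.3) = 66.7 m
Total time = 10.5 + 6.94 + 6.67 = 24.1 s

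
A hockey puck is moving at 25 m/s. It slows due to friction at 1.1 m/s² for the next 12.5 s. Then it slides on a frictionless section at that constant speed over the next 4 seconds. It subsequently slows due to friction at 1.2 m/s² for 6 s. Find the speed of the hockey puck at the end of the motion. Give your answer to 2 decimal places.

4.05 m/s

Phase 1 (decelerating): v₀ = 25.0 m/s, a = -1.1 m/s².
v = v₀ + at = 25.0 + (-1.1)(12.5) = 11.2 m/s
Δx = v₀t + ½at² = 25.0·12.5 + 0.5·-1.1·12.5² = 227 m

Phase 2 (constant speed): v₀ = 11.2 m/s, a = 0 m/s².
v = v₀ + at = 11.2 + (0)(4) = 11.2 m/s
Δx = v₀t + ½at² = 11.2·4 + 0.5·0·4² = 45.0 m

Phase 3 (decelerating): v₀ = 11.2 m/s, a = -1.2 m/s².
v = v₀ + at = 11.2 + (-1.2)(6) = 4.05 m/s
Δx = v₀t + ½at² = 11.2·6 + 0.5·-1.2·6² = 45.9 m
Final speed = 4.05 m/s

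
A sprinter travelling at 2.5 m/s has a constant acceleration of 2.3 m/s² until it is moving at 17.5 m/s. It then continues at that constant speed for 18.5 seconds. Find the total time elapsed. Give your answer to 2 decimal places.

25.02 s

Phase 1 (accelerating): v₀ = 2.50 m/s, a = 2.3 m/s².
v = v₀ + at → t = (17.5 − 2.50) / 2.3 = 6.52 s
v² = v₀² + 2aΔx → Δx = (17.5² − 2.50²)/(2·2.3) = 65.2 m

Phase 2 (constant speed): v₀ = 17.5 m/s, a = 0 m/s².
v = v₀ + at = 17.5 + (0)(18.5) = 17.5 m/s
Δx = v₀t + ½at² = 17.5·18.5 + 0.5·0·18.5² = 324 m
Total time = 6.52 + 18.5 = 25.0 s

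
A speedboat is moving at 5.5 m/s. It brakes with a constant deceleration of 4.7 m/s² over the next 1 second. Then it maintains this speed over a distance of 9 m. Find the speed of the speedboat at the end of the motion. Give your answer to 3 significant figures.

Phase 1 (decelerating): v₀ = 5.50 m/s, a = -4.7 m/s².
v = v₀ + at = 5.50 + (-4.7)(1) = 0.800 m/s
Δx = v₀t + ½at² = 5.50·1 + 0.5·-4.7·1² = 3.15 m

Phase 2 (constant speed): v₀ = 0.800 m/s, a = 0 m/s².
Constant speed: t = d/v = 9/0.800 = 11.3 s
Final speed = 0.800 m/s

0.800 m/s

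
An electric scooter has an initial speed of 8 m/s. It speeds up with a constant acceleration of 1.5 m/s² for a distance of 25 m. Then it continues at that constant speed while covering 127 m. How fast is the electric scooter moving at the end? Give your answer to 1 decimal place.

11.8 m/s

Phase 1 (accelerating): v₀ = 8.00 m/s, a = 1.5 m/s².
v² = v₀² + 2aΔx = 8.00² + 2·1.5·25 = 139 → v = 11.8 m/s
t = (v − v₀)/a = (11.8 − 8.00)/1.5 = 2.53 s

Phase 2 (constant speed): v₀ = 11.8 m/s, a = 0 m/s².
Constant speed: t = d/v = 127/11.8 = 10.8 s
Final speed = 11.8 m/s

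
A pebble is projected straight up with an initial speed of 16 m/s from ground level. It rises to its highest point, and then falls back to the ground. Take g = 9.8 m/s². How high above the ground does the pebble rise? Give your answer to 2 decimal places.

Phase 1 (rising): v₀ = 16.0 m/s, a = -9.8 m/s².
v = v₀ + at → t = (0 − 16.0) / -9.8 = 1.63 s
v² = v₀² + 2aΔx → Δx = (0² − 16.0²)/(2·-9.8) = 13.1 m
Maximum height = 13.1 m

13.06 m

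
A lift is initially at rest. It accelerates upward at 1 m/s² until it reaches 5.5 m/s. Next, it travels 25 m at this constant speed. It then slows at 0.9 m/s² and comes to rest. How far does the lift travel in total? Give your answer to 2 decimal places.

Phase 1 (accelerating): v₀ = 0 m/s, a = 1 m/s².
v = v₀ + at → t = (5.5 − 0) / 1 = 5.50 s
v² = v₀² + 2aΔx → Δx = (5.5² − 0²)/(2·1) = 15.1 m

Phase 2 (constant speed): v₀ = 5.50 m/s, a = 0 m/s².
Constant speed: t = d/v = 25/5.50 = 4.55 s

Phase 3 (decelerating): v₀ = 5.50 m/s, a = -0.9 m/s².
v = v₀ + at → t = (0 − 5.50) / -0.9 = 6.11 s
v² = v₀² + 2aΔx → Δx = (0² − 5.50²)/(2·-0.9) = 16.8 m
Total distance = 15.1 + 25.0 + 16.8 = 56.9 m

56.93 m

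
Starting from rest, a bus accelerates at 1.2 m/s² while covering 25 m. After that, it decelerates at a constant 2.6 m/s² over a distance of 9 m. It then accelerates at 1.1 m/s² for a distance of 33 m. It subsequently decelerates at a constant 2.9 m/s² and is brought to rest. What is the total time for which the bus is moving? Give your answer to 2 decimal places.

16.35 s

Phase 1 (accelerating): v₀ = 0 m/s, a = 1.2 m/s².
v² = v₀² + 2aΔx = 0² + 2·1.2·25 = 60.0 → v = 7.75 m/s
t = (v − v₀)/a = (7.75 − 0)/1.2 = 6.45 s

Phase 2 (decelerating): v₀ = 7.75 m/s, a = -2.6 m/s².
v² = v₀² + 2aΔx = 7.75² + 2·-2.6·9 = 13.2 → v = 3.63 m/s
t = (v − v₀)/a = (3.63 − 7.75)/-2.6 = 1.58 s

Phase 3 (accelerating): v₀ = 3.63 m/s, a = 1.1 m/s².
v² = v₀² + 2aΔx = 3.63² + 2·1.1·33 = 85.8 → v = 9.26 m/s
t = (v − v₀)/a = (9.26 − 3.63)/1.1 = 5.12 s

Phase 4 (decelerating): v₀ = 9.26 m/s, a = -2.9 m/s².
v = v₀ + at → t = (0 − 9.26) / -2.9 = 3.19 s
v² = v₀² + 2aΔx → Δx = (0² − 9.26²)/(2·-2.9) = 14.8 m
Total time = 6.45 + 1.58 + 5.12 + 3.19 = 16.3 s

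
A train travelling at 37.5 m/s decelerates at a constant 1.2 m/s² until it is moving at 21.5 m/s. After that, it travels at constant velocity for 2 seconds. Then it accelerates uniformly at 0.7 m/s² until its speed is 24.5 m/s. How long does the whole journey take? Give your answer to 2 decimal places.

19.62 s

Phase 1 (decelerating): v₀ = 37.5 m/s, a = -1.2 m/s².
v = v₀ + at → t = (21.5 − 37.5) / -1.2 = 13.3 s
v² = v₀² + 2aΔx → Δx = (21.5² − 37.5²)/(2·-1.2) = 393 m

Phase 2 (constant speed): v₀ = 21.5 m/s, a = 0 m/s².
v = v₀ + at = 21.5 + (0)(2) = 21.5 m/s
Δx = v₀t + ½at² = 21.5·2 + 0.5·0·2² = 43.0 m

Phase 3 (accelerating): v₀ = 21.5 m/s, a = 0.7 m/s².
v = v₀ + at → t = (24.5 − 21.5) / 0.7 = 4.29 s
v² = v₀² + 2aΔx → Δx = (24.5² − 21.5²)/(2·0.7) = 98.6 m
Total time = 13.3 + 2.00 + 4.29 = 19.6 s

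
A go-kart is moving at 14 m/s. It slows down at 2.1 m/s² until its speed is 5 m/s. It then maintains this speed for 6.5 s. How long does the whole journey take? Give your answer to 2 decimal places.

Phase 1 (decelerating): v₀ = 14.0 m/s, a = -2.1 m/s².
v = v₀ + at → t = (5 − 14.0) / -2.1 = 4.29 s
v² = v₀² + 2aΔx → Δx = (5² − 14.0²)/(2·-2.1) = 40.7 m

Phase 2 (constant speed): v₀ = 5.00 m/s, a = 0 m/s².
v = v₀ + at = 5.00 + (0)(6.5) = 5.00 m/s
Δx = v₀t + ½at² = 5.00·6.5 + 0.5·0·6.5² = 32.5 m
Total time = 4.29 + 6.50 = 10.8 s

10.79 s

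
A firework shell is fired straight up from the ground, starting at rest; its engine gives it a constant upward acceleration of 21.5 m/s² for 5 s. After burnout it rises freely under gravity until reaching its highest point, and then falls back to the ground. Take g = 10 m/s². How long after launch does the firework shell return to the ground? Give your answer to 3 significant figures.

28.8 s

Phase 1 (powered ascent): v₀ = 0 m/s, a = 21.5 m/s².
v = v₀ + at = 0 + (21.5)(5) = 108 m/s
Δx = v₀t + ½at² = 0·5 + 0.5·21.5·5² = 269 m

Phase 2 (coasting upward): v₀ = 108 m/s, a = -10 m/s².
v = v₀ + at → t = (0 − 108) / -10 = 10.8 s
v² = v₀² + 2aΔx → Δx = (0² − 108²)/(2·-10) = 578 m

Phase 3 (free fall): v₀ = 0 m/s, a = -10 m/s².
Falls 847 m from rest: t = √(2·847/10) = 13.0 s; v = g·t = 130 m/s.
Total time = 5.00 + 10.8 + 13.0 = 28.8 s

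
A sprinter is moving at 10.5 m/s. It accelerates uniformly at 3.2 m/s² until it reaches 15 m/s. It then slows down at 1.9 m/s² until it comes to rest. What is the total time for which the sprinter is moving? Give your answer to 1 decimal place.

Phase 1 (accelerating): v₀ = 10.5 m/s, a = 3.2 m/s².
v = v₀ + at → t = (15 − 10.5) / 3.2 = 1.41 s
v² = v₀² + 2aΔx → Δx = (15² − 10.5²)/(2·3.2) = 17.9 m

Phase 2 (decelerating): v₀ = 15.0 m/s, a = -1.9 m/s².
v = v₀ + at → t = (0 − 15.0) / -1.9 = 7.89 s
v² = v₀² + 2aΔx → Δx = (0² − 15.0²)/(2·-1.9) = 59.2 m
Total time = 1.41 + 7.89 = 9.30 s

9.3 s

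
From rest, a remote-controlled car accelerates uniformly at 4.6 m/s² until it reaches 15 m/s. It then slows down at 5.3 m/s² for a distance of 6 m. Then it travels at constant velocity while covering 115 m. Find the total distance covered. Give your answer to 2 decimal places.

Phase 1 (accelerating): v₀ = 0 m/s, a = 4.6 m/s².
v = v₀ + at → t = (15 − 0) / 4.6 = 3.26 s
v² = v₀² + 2aΔx → Δx = (15² − 0²)/(2·4.6) = 24.5 m

Phase 2 (decelerating): v₀ = 15.0 m/s, a = -5.3 m/s².
v² = v₀² + 2aΔx = 15.0² + 2·-5.3·6 = 161 → v = 12.7 m/s
t = (v − v₀)/a = (12.7 − 15.0)/-5.3 = 0.433 s

Phase 3 (constant speed): v₀ = 12.7 m/s, a = 0 m/s².
Constant speed: t = d/v = 115/12.7 = 9.05 s
Total distance = 24.5 + 6.00 + 115 = 145 m

145.46 m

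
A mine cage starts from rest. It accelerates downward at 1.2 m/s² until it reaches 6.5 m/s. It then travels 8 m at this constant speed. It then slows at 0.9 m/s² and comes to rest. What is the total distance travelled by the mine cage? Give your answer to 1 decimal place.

49.1 m

Phase 1 (accelerating): v₀ = 0 m/s, a = 1.2 m/s².
v = v₀ + at → t = (6.5 − 0) / 1.2 = 5.42 s
v² = v₀² + 2aΔx → Δx = (6.5² − 0²)/(2·1.2) = 17.6 m

Phase 2 (constant speed): v₀ = 6.50 m/s, a = 0 m/s².
Constant speed: t = d/v = 8/6.50 = 1.23 s

Phase 3 (decelerating): v₀ = 6.50 m/s, a = -0.9 m/s².
v = v₀ + at → t = (0 − 6.50) / -0.9 = 7.22 s
v² = v₀² + 2aΔx → Δx = (0² − 6.50²)/(2·-0.9) = 23.5 m
Total distance = 17.6 + 8.00 + 23.5 = 49.1 m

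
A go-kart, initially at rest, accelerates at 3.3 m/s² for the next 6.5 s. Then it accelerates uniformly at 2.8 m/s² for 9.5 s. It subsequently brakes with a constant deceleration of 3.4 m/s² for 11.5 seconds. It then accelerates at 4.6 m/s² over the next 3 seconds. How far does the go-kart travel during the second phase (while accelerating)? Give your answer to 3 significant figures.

330 m

Phase 1 (accelerating): v₀ = 0 m/s, a = 3.3 m/s².
v = v₀ + at = 0 + (3.3)(6.5) = 21.4 m/s
Δx = v₀t + ½at² = 0·6.5 + 0.5·3.3·6.5² = 69.7 m

Phase 2 (accelerating): v₀ = 21.4 m/s, a = 2.8 m/s².
v = v₀ + at = 21.4 + (2.8)(9.5) = 48.0 m/s
Δx = v₀t + ½at² = 21.4·9.5 + 0.5·2.8·9.5² = 330 m
Distance in phase 2 = 330 m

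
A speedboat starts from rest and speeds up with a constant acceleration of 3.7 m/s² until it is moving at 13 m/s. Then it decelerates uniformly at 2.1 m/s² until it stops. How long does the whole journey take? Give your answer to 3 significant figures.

Phase 1 (accelerating): v₀ = 0 m/s, a = 3.7 m/s².
v = v₀ + at → t = (13 − 0) / 3.7 = 3.51 s
v² = v₀² + 2aΔx → Δx = (13² − 0²)/(2·3.7) = 22.8 m

Phase 2 (decelerating): v₀ = 13.0 m/s, a = -2.1 m/s².
v = v₀ + at → t = (0 − 13.0) / -2.1 = 6.19 s
v² = v₀² + 2aΔx → Δx = (0² − 13.0²)/(2·-2.1) = 40.2 m
Total time = 3.51 + 6.19 = 9.70 s

9.70 s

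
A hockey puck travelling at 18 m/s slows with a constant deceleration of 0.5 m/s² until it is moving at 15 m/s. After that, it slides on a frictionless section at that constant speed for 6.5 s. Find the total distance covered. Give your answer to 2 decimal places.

Phase 1 (decelerating): v₀ = 18.0 m/s, a = -0.5 m/s².
v = v₀ + at → t = (15 − 18.0) / -0.5 = 6.00 s
v² = v₀² + 2aΔx → Δx = (15² − 18.0²)/(2·-0.5) = 99.0 m

Phase 2 (constant speed): v₀ = 15.0 m/s, a = 0 m/s².
v = v₀ + at = 15.0 + (0)(6.5) = 15.0 m/s
Δx = v₀t + ½at² = 15.0·6.5 + 0.5·0·6.5² = 97.5 m
Total distance = 99.0 + 97.5 = 196 m

196.50 m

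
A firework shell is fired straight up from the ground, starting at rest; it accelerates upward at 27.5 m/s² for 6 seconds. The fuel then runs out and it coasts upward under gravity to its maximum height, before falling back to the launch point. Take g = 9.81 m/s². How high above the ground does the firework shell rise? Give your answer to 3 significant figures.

Phase 1 (powered ascent): v₀ = 0 m/s, a = 27.5 m/s².
v = v₀ + at = 0 + (27.5)(6) = 165 m/s
Δx = v₀t + ½at² = 0·6 + 0.5·27.5·6² = 495 m

Phase 2 (coasting upward): v₀ = 165 m/s, a = -9.81 m/s².
v = v₀ + at → t = (0 − 165) / -9.81 = 16.8 s
v² = v₀² + 2aΔx → Δx = (0² − 165²)/(2·-9.81) = 1390 m
Maximum height = 495 + 1390 = 1880 m

1880 m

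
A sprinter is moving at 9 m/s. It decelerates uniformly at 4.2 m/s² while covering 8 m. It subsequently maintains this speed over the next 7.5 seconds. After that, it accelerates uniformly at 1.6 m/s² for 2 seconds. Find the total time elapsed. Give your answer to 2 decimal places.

Phase 1 (decelerating): v₀ = 9.00 m/s, a = -4.2 m/s².
v² = v₀² + 2aΔx = 9.00² + 2·-4.2·8 = 13.8 → v = 3.71 m/s
t = (v − v₀)/a = (3.71 − 9.00)/-4.2 = 1.26 s

Phase 2 (constant speed): v₀ = 3.71 m/s, a = 0 m/s².
v = v₀ + at = 3.71 + (0)(7.5) = 3.71 m/s
Δx = v₀t + ½at² = 3.71·7.5 + 0.5·0·7.5² = 27.9 m

Phase 3 (accelerating): v₀ = 3.71 m/s, a = 1.6 m/s².
v = v₀ + at = 3.71 + (1.6)(2) = 6.91 m/s
Δx = v₀t + ½at² = 3.71·2 + 0.5·1.6·2² = 10.6 m
Total time = 1.26 + 7.50 + 2.00 = 10.8 s

10.76 s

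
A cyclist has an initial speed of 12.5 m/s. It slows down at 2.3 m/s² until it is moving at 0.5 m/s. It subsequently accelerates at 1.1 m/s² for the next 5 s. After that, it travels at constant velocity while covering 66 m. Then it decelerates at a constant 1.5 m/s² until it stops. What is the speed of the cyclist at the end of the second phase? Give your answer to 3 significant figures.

6.00 m/s

Phase 1 (decelerating): v₀ = 12.5 m/s, a = -2.3 m/s².
v = v₀ + at → t = (0.5 − 12.5) / -2.3 = 5.22 s
v² = v₀² + 2aΔx → Δx = (0.5² − 12.5²)/(2·-2.3) = 33.9 m

Phase 2 (accelerating): v₀ = 0.500 m/s, a = 1.1 m/s².
v = v₀ + at = 0.500 + (1.1)(5) = 6.00 m/s
Δx = v₀t + ½at² = 0.500·5 + 0.5·1.1·5² = 16.2 m
Speed at end of phase 2 = 6.00 m/s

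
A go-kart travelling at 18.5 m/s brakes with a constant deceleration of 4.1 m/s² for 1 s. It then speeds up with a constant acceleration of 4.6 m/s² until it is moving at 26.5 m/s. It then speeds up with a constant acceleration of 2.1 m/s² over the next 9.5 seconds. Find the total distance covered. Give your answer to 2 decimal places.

Phase 1 (decelerating): v₀ = 18.5 m/s, a = -4.1 m/s².
v = v₀ + at = 18.5 + (-4.1)(1) = 14.4 m/s
Δx = v₀t + ½at² = 18.5·1 + 0.5·-4.1·1² = 16.4 m

Phase 2 (accelerating): v₀ = 14.4 m/s, a = 4.6 m/s².
v = v₀ + at → t = (26.5 − 14.4) / 4.6 = 2.63 s
v² = v₀² + 2aΔx → Δx = (26.5² − 14.4²)/(2·4.6) = 53.8 m

Phase 3 (accelerating): v₀ = 26.5 m/s, a = 2.1 m/s².
v = v₀ + at = 26.5 + (2.1)(9.5) = 46.5 m/s
Δx = v₀t + ½at² = 26.5·9.5 + 0.5·2.1·9.5² = 347 m
Total distance = 16.4 + 53.8 + 347 = 417 m

416.75 m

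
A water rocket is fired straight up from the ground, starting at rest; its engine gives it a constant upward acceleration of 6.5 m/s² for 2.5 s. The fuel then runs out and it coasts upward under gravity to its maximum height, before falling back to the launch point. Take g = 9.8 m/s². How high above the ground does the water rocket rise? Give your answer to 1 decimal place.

33.8 m

Phase 1 (powered ascent): v₀ = 0 m/s, a = 6.5 m/s².
v = v₀ + at = 0 + (6.5)(2.5) = 16.2 m/s
Δx = v₀t + ½at² = 0·2.5 + 0.5·6.5·2.5² = 20.3 m

Phase 2 (coasting upward): v₀ = 16.2 m/s, a = -9.8 m/s².
v = v₀ + at → t = (0 − 16.2) / -9.8 = 1.66 s
v² = v₀² + 2aΔx → Δx = (0² − 16.2²)/(2·-9.8) = 13.5 m
Maximum height = 20.3 + 13.5 = 33.8 m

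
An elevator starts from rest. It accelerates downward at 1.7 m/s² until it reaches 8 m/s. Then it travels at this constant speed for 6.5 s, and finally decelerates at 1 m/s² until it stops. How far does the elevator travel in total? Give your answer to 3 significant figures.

Phase 1 (accelerating): v₀ = 0 m/s, a = 1.7 m/s².
v = v₀ + at → t = (8 − 0) / 1.7 = 4.71 s
v² = v₀² + 2aΔx → Δx = (8² − 0²)/(2·1.7) = 18.8 m

Phase 2 (constant speed): v₀ = 8.00 m/s, a = 0 m/s².
v = v₀ + at = 8.00 + (0)(6.5) = 8.00 m/s
Δx = v₀t + ½at² = 8.00·6.5 + 0.5·0·6.5² = 52.0 m

Phase 3 (decelerating): v₀ = 8.00 m/s, a = -1 m/s².
v = v₀ + at → t = (0 − 8.00) / -1 = 8.00 s
v² = v₀² + 2aΔx → Δx = (0² − 8.00²)/(2·-1) = 32.0 m
Total distance = 18.8 + 52.0 + 32.0 = 103 m

103 m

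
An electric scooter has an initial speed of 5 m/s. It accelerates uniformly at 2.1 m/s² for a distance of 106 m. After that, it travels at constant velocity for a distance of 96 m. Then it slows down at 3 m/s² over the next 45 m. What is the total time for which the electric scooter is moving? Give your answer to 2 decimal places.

14.88 s

Phase 1 (accelerating): v₀ = 5.00 m/s, a = 2.1 m/s².
v² = v₀² + 2aΔx = 5.00² + 2·2.1·106 = 470 → v = 21.7 m/s
t = (v − v₀)/a = (21.7 − 5.00)/2.1 = 7.94 s

Phase 2 (constant speed): v₀ = 21.7 m/s, a = 0 m/s².
Constant speed: t = d/v = 96/21.7 = 4.43 s

Phase 3 (decelerating): v₀ = 21.7 m/s, a = -3 m/s².
v² = v₀² + 2aΔx = 21.7² + 2·-3·45 = 200 → v = 14.1 m/s
t = (v − v₀)/a = (14.1 − 21.7)/-3 = 2.51 s
Total time = 7.94 + 4.43 + 2.51 = 14.9 s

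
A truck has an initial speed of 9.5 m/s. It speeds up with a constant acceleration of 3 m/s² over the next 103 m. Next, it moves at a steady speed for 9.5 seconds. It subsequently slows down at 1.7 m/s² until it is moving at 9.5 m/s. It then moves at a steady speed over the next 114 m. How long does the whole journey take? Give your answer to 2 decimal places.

Phase 1 (accelerating): v₀ = 9.50 m/s, a = 3 m/s².
v² = v₀² + 2aΔx = 9.50² + 2·3·103 = 708 → v = 26.6 m/s
t = (v − v₀)/a = (26.6 − 9.50)/3 = 5.70 s

Phase 2 (constant speed): v₀ = 26.6 m/s, a = 0 m/s².
v = v₀ + at = 26.6 + (0)(9.5) = 26.6 m/s
Δx = v₀t + ½at² = 26.6·9.5 + 0.5·0·9.5² = 253 m

Phase 3 (decelerating): v₀ = 26.6 m/s, a = -1.7 m/s².
v = v₀ + at → t = (9.5 − 26.6) / -1.7 = 10.1 s
v² = v₀² + 2aΔx → Δx = (9.5² − 26.6²)/(2·-1.7) = 182 m

Phase 4 (constant speed): v₀ = 9.50 m/s, a = 0 m/s².
Constant speed: t = d/v = 114/9.50 = 12.0 s
Total time = 5.70 + 9.50 + 10.1 + 12.0 = 37.3 s

37.27 s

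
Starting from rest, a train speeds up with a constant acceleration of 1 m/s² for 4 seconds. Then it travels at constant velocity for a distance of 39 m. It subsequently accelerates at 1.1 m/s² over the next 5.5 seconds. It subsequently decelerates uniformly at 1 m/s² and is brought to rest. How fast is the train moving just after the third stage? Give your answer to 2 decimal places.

Phase 1 (accelerating): v₀ = 0 m/s, a = 1 m/s².
v = v₀ + at = 0 + (1)(4) = 4.00 m/s
Δx = v₀t + ½at² = 0·4 + 0.5·1·4² = 8.00 m

Phase 2 (constant speed): v₀ = 4.00 m/s, a = 0 m/s².
Constant speed: t = d/v = 39/4.00 = 9.75 s

Phase 3 (accelerating): v₀ = 4.00 m/s, a = 1.1 m/s².
v = v₀ + at = 4.00 + (1.1)(5.5) = 10.1 m/s
Δx = v₀t + ½at² = 4.00·5.5 + 0.5·1.1·5.5² = 38.6 m
Speed at end of phase 3 = 10.1 m/s

10.05 m/s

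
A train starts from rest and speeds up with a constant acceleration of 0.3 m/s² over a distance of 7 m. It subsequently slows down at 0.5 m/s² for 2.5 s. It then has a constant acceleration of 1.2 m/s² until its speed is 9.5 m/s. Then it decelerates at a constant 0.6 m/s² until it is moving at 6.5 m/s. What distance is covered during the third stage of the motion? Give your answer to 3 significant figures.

Phase 1 (accelerating): v₀ = 0 m/s, a = 0.3 m/s².
v² = v₀² + 2aΔx = 0² + 2·0.3·7 = 4.20 → v = 2.05 m/s
t = (v − v₀)/a = (2.05 − 0)/0.3 = 6.83 s

Phase 2 (decelerating): v₀ = 2.05 m/s, a = -0.5 m/s².
v = v₀ + at = 2.05 + (-0.5)(2.5) = 0.799 m/s
Δx = v₀t + ½at² = 2.05·2.5 + 0.5·-0.5·2.5² = 3.56 m

Phase 3 (accelerating): v₀ = 0.799 m/s, a = 1.2 m/s².
v = v₀ + at → t = (9.5 − 0.799) / 1.2 = 7.25 s
v² = v₀² + 2aΔx → Δx = (9.5² − 0.799²)/(2·1.2) = 37.3 m
Distance in phase 3 = 37.3 m

37.3 m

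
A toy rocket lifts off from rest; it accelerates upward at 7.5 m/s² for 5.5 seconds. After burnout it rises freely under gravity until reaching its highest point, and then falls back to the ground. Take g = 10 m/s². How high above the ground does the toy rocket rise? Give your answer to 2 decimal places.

198.52 m

Phase 1 (powered ascent): v₀ = 0 m/s, a = 7.5 m/s².
v = v₀ + at = 0 + (7.5)(5.5) = 41.2 m/s
Δx = v₀t + ½at² = 0·5.5 + 0.5·7.5·5.5² = 113 m

Phase 2 (coasting upward): v₀ = 41.2 m/s, a = -10 m/s².
v = v₀ + at → t = (0 − 41.2) / -10 = 4.12 s
v² = v₀² + 2aΔx → Δx = (0² − 41.2²)/(2·-10) = 85.1 m
Maximum height = 113 + 85.1 = 199 m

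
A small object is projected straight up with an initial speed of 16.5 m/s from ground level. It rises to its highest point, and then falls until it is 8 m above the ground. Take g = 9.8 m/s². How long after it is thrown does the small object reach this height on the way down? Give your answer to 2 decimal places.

Phase 1 (rising): v₀ = 16.5 m/s, a = -9.8 m/s².
v = v₀ + at → t = (0 − 16.5) / -9.8 = 1.68 s
v² = v₀² + 2aΔx → Δx = (0² − 16.5²)/(2·-9.8) = 13.9 m

Phase 2 (falling): v₀ = 0 m/s, a = -9.8 m/s².
Falls 5.89 m from rest: t = √(2·5.89/9.8) = 1.10 s; v = g·t = 10.7 m/s.
Total time = 1.68 + 1.10 = 2.78 s

2.78 s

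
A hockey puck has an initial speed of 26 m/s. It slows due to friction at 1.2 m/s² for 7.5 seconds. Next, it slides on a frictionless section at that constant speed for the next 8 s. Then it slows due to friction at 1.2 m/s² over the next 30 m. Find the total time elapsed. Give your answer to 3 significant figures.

17.4 s

Phase 1 (decelerating): v₀ = 26.0 m/s, a = -1.2 m/s².
v = v₀ + at = 26.0 + (-1.2)(7.5) = 17.0 m/s
Δx = v₀t + ½at² = 26.0·7.5 + 0.5·-1.2·7.5² = 161 m

Phase 2 (constant speed): v₀ = 17.0 m/s, a = 0 m/s².
v = v₀ + at = 17.0 + (0)(8) = 17.0 m/s
Δx = v₀t + ½at² = 17.0·8 + 0.5·0·8² = 136 m

Phase 3 (decelerating): v₀ = 17.0 m/s, a = -1.2 m/s².
v² = v₀² + 2aΔx = 17.0² + 2·-1.2·30 = 217 → v = 14.7 m/s
t = (v − v₀)/a = (14.7 − 17.0)/-1.2 = 1.89 s
Total time = 7.50 + 8.00 + 1.89 = 17.4 s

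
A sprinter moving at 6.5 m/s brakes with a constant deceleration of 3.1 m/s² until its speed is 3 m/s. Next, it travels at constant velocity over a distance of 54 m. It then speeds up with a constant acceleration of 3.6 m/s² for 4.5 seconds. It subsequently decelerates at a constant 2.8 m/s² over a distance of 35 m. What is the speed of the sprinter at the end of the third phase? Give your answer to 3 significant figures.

19.2 m/s

Phase 1 (decelerating): v₀ = 6.50 m/s, a = -3.1 m/s².
v = v₀ + at → t = (3 − 6.50) / -3.1 = 1.13 s
v² = v₀² + 2aΔx → Δx = (3² − 6.50²)/(2·-3.1) = 5.36 m

Phase 2 (constant speed): v₀ = 3.00 m/s, a = 0 m/s².
Constant speed: t = d/v = 54/3.00 = 18.0 s

Phase 3 (accelerating): v₀ = 3.00 m/s, a = 3.6 m/s².
v = v₀ + at = 3.00 + (3.6)(4.5) = 19.2 m/s
Δx = v₀t + ½at² = 3.00·4.5 + 0.5·3.6·4.5² = 49.9 m
Speed at end of phase 3 = 19.2 m/s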